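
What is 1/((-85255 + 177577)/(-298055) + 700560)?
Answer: 298055/208805318478 ≈ 1.4274e-6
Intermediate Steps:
1/((-85255 + 177577)/(-298055) + 700560) = 1/(92322*(-1/298055) + 700560) = 1/(-92322/298055 + 700560) = 1/(208805318478/298055) = 298055/208805318478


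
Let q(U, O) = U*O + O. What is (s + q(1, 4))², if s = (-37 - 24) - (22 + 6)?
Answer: 6561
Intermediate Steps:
q(U, O) = O + O*U (q(U, O) = O*U + O = O + O*U)
s = -89 (s = -61 - 1*28 = -61 - 28 = -89)
(s + q(1, 4))² = (-89 + 4*(1 + 1))² = (-89 + 4*2)² = (-89 + 8)² = (-81)² = 6561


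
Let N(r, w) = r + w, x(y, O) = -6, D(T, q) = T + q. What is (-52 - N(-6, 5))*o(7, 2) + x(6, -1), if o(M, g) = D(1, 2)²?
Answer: -465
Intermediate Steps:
o(M, g) = 9 (o(M, g) = (1 + 2)² = 3² = 9)
(-52 - N(-6, 5))*o(7, 2) + x(6, -1) = (-52 - (-6 + 5))*9 - 6 = (-52 - 1*(-1))*9 - 6 = (-52 + 1)*9 - 6 = -51*9 - 6 = -459 - 6 = -465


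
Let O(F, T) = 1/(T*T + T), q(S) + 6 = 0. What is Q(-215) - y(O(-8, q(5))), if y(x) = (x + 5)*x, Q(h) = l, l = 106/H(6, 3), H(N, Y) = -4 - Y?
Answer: -96457/6300 ≈ -15.311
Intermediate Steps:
l = -106/7 (l = 106/(-4 - 1*3) = 106/(-4 - 3) = 106/(-7) = 106*(-⅐) = -106/7 ≈ -15.143)
q(S) = -6 (q(S) = -6 + 0 = -6)
O(F, T) = 1/(T + T²) (O(F, T) = 1/(T² + T) = 1/(T + T²))
Q(h) = -106/7
y(x) = x*(5 + x) (y(x) = (5 + x)*x = x*(5 + x))
Q(-215) - y(O(-8, q(5))) = -106/7 - 1/((-6)*(1 - 6))*(5 + 1/((-6)*(1 - 6))) = -106/7 - (-⅙/(-5))*(5 - ⅙/(-5)) = -106/7 - (-⅙*(-⅕))*(5 - ⅙*(-⅕)) = -106/7 - (5 + 1/30)/30 = -106/7 - 151/(30*30) = -106/7 - 1*151/900 = -106/7 - 151/900 = -96457/6300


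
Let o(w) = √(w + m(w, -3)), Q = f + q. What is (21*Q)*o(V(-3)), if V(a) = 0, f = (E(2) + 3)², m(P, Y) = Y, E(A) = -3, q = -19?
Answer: -399*I*√3 ≈ -691.09*I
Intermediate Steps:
f = 0 (f = (-3 + 3)² = 0² = 0)
Q = -19 (Q = 0 - 19 = -19)
o(w) = √(-3 + w) (o(w) = √(w - 3) = √(-3 + w))
(21*Q)*o(V(-3)) = (21*(-19))*√(-3 + 0) = -399*I*√3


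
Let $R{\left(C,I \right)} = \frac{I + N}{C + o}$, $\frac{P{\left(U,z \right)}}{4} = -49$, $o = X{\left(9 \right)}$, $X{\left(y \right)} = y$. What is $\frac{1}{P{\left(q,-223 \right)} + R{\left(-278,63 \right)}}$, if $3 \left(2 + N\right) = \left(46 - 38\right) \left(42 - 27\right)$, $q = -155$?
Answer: $- \frac{269}{52825} \approx -0.0050923$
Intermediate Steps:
$N = 38$ ($N = -2 + \frac{\left(46 - 38\right) \left(42 - 27\right)}{3} = -2 + \frac{8 \cdot 15}{3} = -2 + \frac{1}{3} \cdot 120 = -2 + 40 = 38$)
$o = 9$
$P{\left(U,z \right)} = -196$ ($P{\left(U,z \right)} = 4 \left(-49\right) = -196$)
$R{\left(C,I \right)} = \frac{38 + I}{9 + C}$ ($R{\left(C,I \right)} = \frac{I + 38}{C + 9} = \frac{38 + I}{9 + C}$)
$\frac{1}{P{\left(q,-223 \right)} + R{\left(-278,63 \right)}} = \frac{1}{-196 + \frac{38 + 63}{9 - 278}} = \frac{1}{-196 + \frac{1}{-269} \cdot 101} = \frac{1}{-196 - \frac{101}{269}} = \frac{1}{- \frac{52825}{269}} = - \frac{269}{52825}$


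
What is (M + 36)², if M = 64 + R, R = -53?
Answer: 2209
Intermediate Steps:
M = 11 (M = 64 - 53 = 11)
(M + 36)² = (11 + 36)² = 47² = 2209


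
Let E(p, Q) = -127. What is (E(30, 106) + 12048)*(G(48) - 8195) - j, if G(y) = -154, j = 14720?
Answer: -99543149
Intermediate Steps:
(E(30, 106) + 12048)*(G(48) - 8195) - j = (-127 + 12048)*(-154 - 8195) - 1*14720 = 11921*(-8349) - 14720 = -99528429 - 14720 = -99543149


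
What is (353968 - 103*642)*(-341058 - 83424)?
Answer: -122183747844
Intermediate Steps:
(353968 - 103*642)*(-341058 - 83424) = (353968 - 66126)*(-424482) = 287842*(-424482) = -122183747844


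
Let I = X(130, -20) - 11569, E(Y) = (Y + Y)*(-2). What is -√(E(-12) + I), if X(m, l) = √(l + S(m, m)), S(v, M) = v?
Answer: -I*√(11521 - √110) ≈ -107.29*I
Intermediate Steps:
X(m, l) = √(l + m)
E(Y) = -4*Y (E(Y) = (2*Y)*(-2) = -4*Y)
I = -11569 + √110 (I = √(-20 + 130) - 11569 = √110 - 11569 = -11569 + √110 ≈ -11559.)
-√(E(-12) + I) = -√(-4*(-12) + (-11569 + √110)) = -√(48 + (-11569 + √110)) = -√(-11521 + √110)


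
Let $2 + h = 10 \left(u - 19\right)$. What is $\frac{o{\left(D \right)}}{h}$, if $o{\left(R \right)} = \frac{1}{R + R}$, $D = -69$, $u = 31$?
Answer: $- \frac{1}{16284} \approx -6.141 \cdot 10^{-5}$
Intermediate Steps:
$o{\left(R \right)} = \frac{1}{2 R}$
$h = 118$ ($h = -2 + 10 \left(31 - 19\right) = -2 + 10 \cdot 12 = -2 + 120 = 118$)
$\frac{o{\left(D \right)}}{h} = \frac{\frac{1}{2} \frac{1}{-69}}{118} = \frac{1}{2} \left(- \frac{1}{69}\right) \frac{1}{118} = \left(- \frac{1}{138}\right) \frac{1}{118} = - \frac{1}{16284}$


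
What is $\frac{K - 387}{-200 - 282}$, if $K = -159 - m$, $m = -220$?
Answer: $\frac{163}{241} \approx 0.67635$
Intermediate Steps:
$K = 61$ ($K = -159 - -220 = -159 + 220 = 61$)
$\frac{K - 387}{-200 - 282} = \frac{61 - 387}{-200 - 282} = - \frac{326}{-482} = \left(-326\right) \left(- \frac{1}{482}\right) = \frac{163}{241}$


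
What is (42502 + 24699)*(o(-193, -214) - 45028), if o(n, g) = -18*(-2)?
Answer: -3023507392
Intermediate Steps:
o(n, g) = 36
(42502 + 24699)*(o(-193, -214) - 45028) = (42502 + 24699)*(36 - 45028) = 67201*(-44992) = -3023507392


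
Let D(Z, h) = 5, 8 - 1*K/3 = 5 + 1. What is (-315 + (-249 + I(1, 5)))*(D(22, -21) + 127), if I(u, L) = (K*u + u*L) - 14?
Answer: -74844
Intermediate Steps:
K = 6 (K = 24 - 3*(5 + 1) = 24 - 3*6 = 24 - 18 = 6)
I(u, L) = -14 + 6*u + L*u (I(u, L) = (6*u + u*L) - 14 = (6*u + L*u) - 14 = -14 + 6*u + L*u)
(-315 + (-249 + I(1, 5)))*(D(22, -21) + 127) = (-315 + (-249 + (-14 + 6*1 + 5*1)))*(5 + 127) = (-315 + (-249 + (-14 + 6 + 5)))*132 = (-315 + (-249 - 3))*132 = (-315 - 252)*132 = -567*132 = -74844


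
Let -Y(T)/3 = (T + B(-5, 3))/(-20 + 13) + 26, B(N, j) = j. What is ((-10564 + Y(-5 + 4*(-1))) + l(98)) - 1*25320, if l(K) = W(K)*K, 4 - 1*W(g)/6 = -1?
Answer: -231172/7 ≈ -33025.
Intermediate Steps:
W(g) = 30 (W(g) = 24 - 6*(-1) = 24 + 6 = 30)
Y(T) = -537/7 + 3*T/7 (Y(T) = -3*((T + 3)/(-20 + 13) + 26) = -3*((3 + T)/(-7) + 26) = -3*((3 + T)*(-⅐) + 26) = -3*((-3/7 - T/7) + 26) = -3*(179/7 - T/7) = -537/7 + 3*T/7)
l(K) = 30*K
((-10564 + Y(-5 + 4*(-1))) + l(98)) - 1*25320 = ((-10564 + (-537/7 + 3*(-5 + 4*(-1))/7)) + 30*98) - 1*25320 = ((-10564 + (-537/7 + 3*(-5 - 4)/7)) + 2940) - 25320 = ((-10564 + (-537/7 + (3/7)*(-9))) + 2940) - 25320 = ((-10564 + (-537/7 - 27/7)) + 2940) - 25320 = ((-10564 - 564/7) + 2940) - 25320 = (-74512/7 + 2940) - 25320 = -53932/7 - 25320 = -231172/7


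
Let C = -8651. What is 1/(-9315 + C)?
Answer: -1/17966 ≈ -5.5661e-5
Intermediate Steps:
1/(-9315 + C) = 1/(-9315 - 8651) = 1/(-17966) = -1/17966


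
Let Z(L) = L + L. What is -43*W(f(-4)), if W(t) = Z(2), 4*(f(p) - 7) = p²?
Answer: -172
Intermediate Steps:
Z(L) = 2*L
f(p) = 7 + p²/4
W(t) = 4 (W(t) = 2*2 = 4)
-43*W(f(-4)) = -43*4 = -172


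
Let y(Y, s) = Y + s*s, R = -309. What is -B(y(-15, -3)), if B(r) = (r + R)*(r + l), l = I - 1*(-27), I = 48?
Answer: 21735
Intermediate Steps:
l = 75 (l = 48 - 1*(-27) = 48 + 27 = 75)
y(Y, s) = Y + s**2
B(r) = (-309 + r)*(75 + r) (B(r) = (r - 309)*(r + 75) = (-309 + r)*(75 + r))
-B(y(-15, -3)) = -(-23175 + (-15 + (-3)**2)**2 - 234*(-15 + (-3)**2)) = -(-23175 + (-15 + 9)**2 - 234*(-15 + 9)) = -(-23175 + (-6)**2 - 234*(-6)) = -(-23175 + 36 + 1404) = -1*(-21735) = 21735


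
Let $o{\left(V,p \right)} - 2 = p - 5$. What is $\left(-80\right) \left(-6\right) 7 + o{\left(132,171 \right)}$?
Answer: $3528$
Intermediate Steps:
$o{\left(V,p \right)} = -3 + p$ ($o{\left(V,p \right)} = 2 + \left(p - 5\right) = 2 + \left(-5 + p\right) = -3 + p$)
$\left(-80\right) \left(-6\right) 7 + o{\left(132,171 \right)} = \left(-80\right) \left(-6\right) 7 + \left(-3 + 171\right) = 480 \cdot 7 + 168 = 3360 + 168 = 3528$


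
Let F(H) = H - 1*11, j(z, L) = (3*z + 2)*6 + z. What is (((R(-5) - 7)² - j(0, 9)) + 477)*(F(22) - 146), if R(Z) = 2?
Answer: -66150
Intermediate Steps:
j(z, L) = 12 + 19*z (j(z, L) = (2 + 3*z)*6 + z = (12 + 18*z) + z = 12 + 19*z)
F(H) = -11 + H (F(H) = H - 11 = -11 + H)
(((R(-5) - 7)² - j(0, 9)) + 477)*(F(22) - 146) = (((2 - 7)² - (12 + 19*0)) + 477)*((-11 + 22) - 146) = (((-5)² - (12 + 0)) + 477)*(11 - 146) = ((25 - 1*12) + 477)*(-135) = ((25 - 12) + 477)*(-135) = (13 + 477)*(-135) = 490*(-135) = -66150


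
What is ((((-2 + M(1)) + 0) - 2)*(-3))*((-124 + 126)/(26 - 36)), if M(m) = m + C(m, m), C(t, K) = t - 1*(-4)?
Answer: 6/5 ≈ 1.2000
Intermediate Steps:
C(t, K) = 4 + t (C(t, K) = t + 4 = 4 + t)
M(m) = 4 + 2*m (M(m) = m + (4 + m) = 4 + 2*m)
((((-2 + M(1)) + 0) - 2)*(-3))*((-124 + 126)/(26 - 36)) = ((((-2 + (4 + 2*1)) + 0) - 2)*(-3))*((-124 + 126)/(26 - 36)) = ((((-2 + (4 + 2)) + 0) - 2)*(-3))*(2/(-10)) = ((((-2 + 6) + 0) - 2)*(-3))*(2*(-⅒)) = (((4 + 0) - 2)*(-3))*(-⅕) = ((4 - 2)*(-3))*(-⅕) = (2*(-3))*(-⅕) = -6*(-⅕) = 6/5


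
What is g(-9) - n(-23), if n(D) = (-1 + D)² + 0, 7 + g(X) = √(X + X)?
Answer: -583 + 3*I*√2 ≈ -583.0 + 4.2426*I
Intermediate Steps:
g(X) = -7 + √2*√X (g(X) = -7 + √(X + X) = -7 + √(2*X) = -7 + √2*√X)
n(D) = (-1 + D)²
g(-9) - n(-23) = (-7 + √2*√(-9)) - (-1 - 23)² = (-7 + √2*(3*I)) - 1*(-24)² = (-7 + 3*I*√2) - 1*576 = (-7 + 3*I*√2) - 576 = -583 + 3*I*√2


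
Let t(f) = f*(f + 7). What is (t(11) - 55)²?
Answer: 20449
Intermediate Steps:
t(f) = f*(7 + f)
(t(11) - 55)² = (11*(7 + 11) - 55)² = (11*18 - 55)² = (198 - 55)² = 143² = 20449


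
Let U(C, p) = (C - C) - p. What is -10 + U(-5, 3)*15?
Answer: -55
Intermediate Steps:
U(C, p) = -p (U(C, p) = 0 - p = -p)
-10 + U(-5, 3)*15 = -10 - 1*3*15 = -10 - 3*15 = -10 - 45 = -55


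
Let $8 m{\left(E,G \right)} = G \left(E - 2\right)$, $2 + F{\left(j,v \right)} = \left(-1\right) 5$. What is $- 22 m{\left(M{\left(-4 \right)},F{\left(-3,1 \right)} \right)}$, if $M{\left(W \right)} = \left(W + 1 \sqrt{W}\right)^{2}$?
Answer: $\frac{385}{2} - 308 i \approx 192.5 - 308.0 i$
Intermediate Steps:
$M{\left(W \right)} = \left(W + \sqrt{W}\right)^{2}$
$F{\left(j,v \right)} = -7$ ($F{\left(j,v \right)} = -2 - 5 = -7$)
$m{\left(E,G \right)} = \frac{G \left(-2 + E\right)}{8}$ ($m{\left(E,G \right)} = \frac{G \left(E - 2\right)}{8} = \frac{G \left(-2 + E\right)}{8}$)
$- 22 m{\left(M{\left(-4 \right)},F{\left(-3,1 \right)} \right)} = - 22 \cdot \frac{1}{8} \left(-7\right) \left(-2 + \left(-4 + \sqrt{-4}\right)^{2}\right) = - 22 \cdot \frac{1}{8} \left(-7\right) \left(-2 + \left(-4 + 2 i\right)^{2}\right) = - 22 \left(\frac{7}{4} - \frac{7 \left(-4 + 2 i\right)^{2}}{8}\right) = - \frac{77}{2} + \frac{77 \left(-4 + 2 i\right)^{2}}{4}$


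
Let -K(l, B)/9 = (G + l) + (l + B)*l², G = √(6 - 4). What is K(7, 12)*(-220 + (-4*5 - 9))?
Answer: 2102058 + 2241*√2 ≈ 2.1052e+6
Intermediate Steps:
G = √2 ≈ 1.4142
K(l, B) = -9*l - 9*√2 - 9*l²*(B + l) (K(l, B) = -9*((√2 + l) + (l + B)*l²) = -9*((l + √2) + (B + l)*l²) = -9*((l + √2) + l²*(B + l)) = -9*(l + √2 + l²*(B + l)) = -9*l - 9*√2 - 9*l²*(B + l))
K(7, 12)*(-220 + (-4*5 - 9)) = (-9*7 - 9*√2 - 9*7³ - 9*12*7²)*(-220 + (-4*5 - 9)) = (-63 - 9*√2 - 9*343 - 9*12*49)*(-220 + (-20 - 9)) = (-63 - 9*√2 - 3087 - 5292)*(-220 - 29) = (-8442 - 9*√2)*(-249) = 2102058 + 2241*√2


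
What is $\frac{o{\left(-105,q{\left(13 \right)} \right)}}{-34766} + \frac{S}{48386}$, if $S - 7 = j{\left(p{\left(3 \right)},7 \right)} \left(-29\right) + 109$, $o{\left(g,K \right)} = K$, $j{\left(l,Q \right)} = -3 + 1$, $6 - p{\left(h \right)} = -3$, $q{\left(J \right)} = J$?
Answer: $\frac{2710133}{841093838} \approx 0.0032222$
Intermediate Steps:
$p{\left(h \right)} = 9$ ($p{\left(h \right)} = 6 - -3 = 6 + 3 = 9$)
$j{\left(l,Q \right)} = -2$
$S = 174$ ($S = 7 + \left(\left(-2\right) \left(-29\right) + 109\right) = 7 + \left(58 + 109\right) = 7 + 167 = 174$)
$\frac{o{\left(-105,q{\left(13 \right)} \right)}}{-34766} + \frac{S}{48386} = \frac{13}{-34766} + \frac{174}{48386} = 13 \left(- \frac{1}{34766}\right) + 174 \cdot \frac{1}{48386} = - \frac{13}{34766} + \frac{87}{24193} = \frac{2710133}{841093838}$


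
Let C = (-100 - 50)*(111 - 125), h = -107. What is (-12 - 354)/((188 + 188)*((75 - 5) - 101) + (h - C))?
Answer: 122/4621 ≈ 0.026401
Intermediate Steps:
C = 2100 (C = -150*(-14) = 2100)
(-12 - 354)/((188 + 188)*((75 - 5) - 101) + (h - C)) = (-12 - 354)/((188 + 188)*((75 - 5) - 101) + (-107 - 1*2100)) = -366/(376*(70 - 101) + (-107 - 2100)) = -366/(376*(-31) - 2207) = -366/(-11656 - 2207) = -366/(-13863) = -366*(-1/13863) = 122/4621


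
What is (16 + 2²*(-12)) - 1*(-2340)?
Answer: 2308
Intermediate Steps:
(16 + 2²*(-12)) - 1*(-2340) = (16 + 4*(-12)) + 2340 = (16 - 48) + 2340 = -32 + 2340 = 2308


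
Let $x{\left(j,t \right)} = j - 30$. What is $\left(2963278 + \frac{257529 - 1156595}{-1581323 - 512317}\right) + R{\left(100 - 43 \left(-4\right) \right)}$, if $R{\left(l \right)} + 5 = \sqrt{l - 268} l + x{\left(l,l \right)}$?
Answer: $\frac{3102836691913}{1046820} \approx 2.9641 \cdot 10^{6}$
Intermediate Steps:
$x{\left(j,t \right)} = -30 + j$
$R{\left(l \right)} = -35 + l + l \sqrt{-268 + l}$ ($R{\left(l \right)} = -5 + \left(\sqrt{l - 268} l + \left(-30 + l\right)\right) = -5 + \left(\sqrt{-268 + l} l + \left(-30 + l\right)\right) = -5 + \left(l \sqrt{-268 + l} + \left(-30 + l\right)\right) = -5 + \left(-30 + l + l \sqrt{-268 + l}\right) = -35 + l + l \sqrt{-268 + l}$)
$\left(2963278 + \frac{257529 - 1156595}{-1581323 - 512317}\right) + R{\left(100 - 43 \left(-4\right) \right)} = \left(2963278 + \frac{257529 - 1156595}{-1581323 - 512317}\right) - \left(-65 - 172 - \left(100 - 43 \left(-4\right)\right) \sqrt{-268 - \left(-100 + 43 \left(-4\right)\right)}\right) = \left(2963278 - \frac{899066}{-2093640}\right) + \left(-35 + \left(100 - -172\right) + \left(100 - -172\right) \sqrt{-268 + \left(100 - -172\right)}\right) = \left(2963278 - - \frac{449533}{1046820}\right) + \left(-35 + \left(100 + 172\right) + \left(100 + 172\right) \sqrt{-268 + \left(100 + 172\right)}\right) = \left(2963278 + \frac{449533}{1046820}\right) + \left(-35 + 272 + 272 \sqrt{-268 + 272}\right) = \frac{3102019125493}{1046820} + \left(-35 + 272 + 272 \sqrt{4}\right) = \frac{3102019125493}{1046820} + \left(-35 + 272 + 272 \cdot 2\right) = \frac{3102019125493}{1046820} + \left(-35 + 272 + 544\right) = \frac{3102019125493}{1046820} + 781 = \frac{3102836691913}{1046820}$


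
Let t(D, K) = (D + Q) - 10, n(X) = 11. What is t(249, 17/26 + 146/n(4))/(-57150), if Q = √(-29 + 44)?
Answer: -239/57150 - √15/57150 ≈ -0.0042497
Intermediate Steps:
Q = √15 ≈ 3.8730
t(D, K) = -10 + D + √15 (t(D, K) = (D + √15) - 10 = -10 + D + √15)
t(249, 17/26 + 146/n(4))/(-57150) = (-10 + 249 + √15)/(-57150) = (239 + √15)*(-1/57150) = -239/57150 - √15/57150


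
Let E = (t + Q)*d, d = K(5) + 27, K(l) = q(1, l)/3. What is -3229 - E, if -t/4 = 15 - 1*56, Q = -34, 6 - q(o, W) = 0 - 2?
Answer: -21257/3 ≈ -7085.7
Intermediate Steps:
q(o, W) = 8 (q(o, W) = 6 - (0 - 2) = 6 - 1*(-2) = 6 + 2 = 8)
K(l) = 8/3
t = 164 (t = -4*(15 - 1*56) = -4*(15 - 56) = -4*(-41) = 164)
d = 89/3 (d = 8/3 + 27 = 89/3 ≈ 29.667)
E = 11570/3 (E = (164 - 34)*(89/3) = 130*(89/3) = 11570/3 ≈ 3856.7)
-3229 - E = -3229 - 1*11570/3 = -3229 - 11570/3 = -21257/3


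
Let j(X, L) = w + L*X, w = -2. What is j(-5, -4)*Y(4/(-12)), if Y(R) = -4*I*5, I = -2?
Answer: 720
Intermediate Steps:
j(X, L) = -2 + L*X
Y(R) = 40 (Y(R) = -4*(-2)*5 = 8*5 = 40)
j(-5, -4)*Y(4/(-12)) = (-2 - 4*(-5))*40 = (-2 + 20)*40 = 18*40 = 720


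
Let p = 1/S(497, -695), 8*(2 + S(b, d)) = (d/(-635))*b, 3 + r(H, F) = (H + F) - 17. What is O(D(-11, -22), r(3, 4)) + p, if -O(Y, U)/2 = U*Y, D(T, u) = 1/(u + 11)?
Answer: -1732150/737561 ≈ -2.3485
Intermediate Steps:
r(H, F) = -20 + F + H (r(H, F) = -3 + ((H + F) - 17) = -3 + ((F + H) - 17) = -3 + (-17 + F + H) = -20 + F + H)
S(b, d) = -2 - b*d/5080 (S(b, d) = -2 + ((d/(-635))*b)/8 = -2 + ((d*(-1/635))*b)/8 = -2 + ((-d/635)*b)/8 = -2 + (-b*d/635)/8 = -2 - b*d/5080)
D(T, u) = 1/(11 + u)
O(Y, U) = -2*U*Y
p = 1016/67051 (p = 1/(-2 - 1/5080*497*(-695)) = 1/(-2 + 69083/1016) = 1/(67051/1016) = 1016/67051 ≈ 0.015153)
O(D(-11, -22), r(3, 4)) + p = -2*(-20 + 4 + 3)/(11 - 22) + 1016/67051 = -2*(-13)/(-11) + 1016/67051 = -2*(-13)*(-1/11) + 1016/67051 = -26/11 + 1016/67051 = -1732150/737561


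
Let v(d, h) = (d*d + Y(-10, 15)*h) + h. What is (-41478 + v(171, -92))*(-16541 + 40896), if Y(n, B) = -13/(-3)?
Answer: -929946965/3 ≈ -3.0998e+8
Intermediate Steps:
Y(n, B) = 13/3 (Y(n, B) = -13*(-⅓) = 13/3)
v(d, h) = d² + 16*h/3 (v(d, h) = (d*d + 13*h/3) + h = (d² + 13*h/3) + h = d² + 16*h/3)
(-41478 + v(171, -92))*(-16541 + 40896) = (-41478 + (171² + (16/3)*(-92)))*(-16541 + 40896) = (-41478 + (29241 - 1472/3))*24355 = (-41478 + 86251/3)*24355 = -38183/3*24355 = -929946965/3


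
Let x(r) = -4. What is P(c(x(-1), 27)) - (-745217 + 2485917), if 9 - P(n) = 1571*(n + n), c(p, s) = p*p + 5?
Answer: -1806673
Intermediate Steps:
c(p, s) = 5 + p**2 (c(p, s) = p**2 + 5 = 5 + p**2)
P(n) = 9 - 3142*n (P(n) = 9 - 1571*(n + n) = 9 - 1571*2*n = 9 - 3142*n)
P(c(x(-1), 27)) - (-745217 + 2485917) = (9 - 3142*(5 + (-4)**2)) - (-745217 + 2485917) = (9 - 3142*(5 + 16)) - 1*1740700 = (9 - 3142*21) - 1740700 = (9 - 65982) - 1740700 = -65973 - 1740700 = -1806673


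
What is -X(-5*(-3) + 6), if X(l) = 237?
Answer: -237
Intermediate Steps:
-X(-5*(-3) + 6) = -1*237 = -237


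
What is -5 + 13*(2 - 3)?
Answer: -18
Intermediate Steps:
-5 + 13*(2 - 3) = -5 + 13*(-1) = -5 - 13 = -18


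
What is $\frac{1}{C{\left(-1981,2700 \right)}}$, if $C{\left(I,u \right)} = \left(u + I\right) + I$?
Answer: $- \frac{1}{1262} \approx -0.00079239$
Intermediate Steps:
$C{\left(I,u \right)} = u + 2 I$ ($C{\left(I,u \right)} = \left(I + u\right) + I = u + 2 I$)
$\frac{1}{C{\left(-1981,2700 \right)}} = \frac{1}{2700 + 2 \left(-1981\right)} = \frac{1}{2700 - 3962} = \frac{1}{-1262} = - \frac{1}{1262}$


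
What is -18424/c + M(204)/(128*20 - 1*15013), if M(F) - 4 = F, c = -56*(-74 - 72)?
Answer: -4127405/1818138 ≈ -2.2701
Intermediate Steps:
c = 8176 (c = -56*(-146) = 8176)
M(F) = 4 + F
-18424/c + M(204)/(128*20 - 1*15013) = -18424/8176 + (4 + 204)/(128*20 - 1*15013) = -18424*1/8176 + 208/(2560 - 15013) = -329/146 + 208/(-12453) = -329/146 + 208*(-1/12453) = -329/146 - 208/12453 = -4127405/1818138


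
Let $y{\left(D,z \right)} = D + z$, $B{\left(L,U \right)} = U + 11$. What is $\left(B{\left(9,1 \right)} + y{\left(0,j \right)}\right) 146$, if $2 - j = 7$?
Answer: $1022$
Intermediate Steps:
$j = -5$ ($j = 2 - 7 = -5$)
$B{\left(L,U \right)} = 11 + U$
$\left(B{\left(9,1 \right)} + y{\left(0,j \right)}\right) 146 = \left(\left(11 + 1\right) + \left(0 - 5\right)\right) 146 = \left(12 - 5\right) 146 = 7 \cdot 146 = 1022$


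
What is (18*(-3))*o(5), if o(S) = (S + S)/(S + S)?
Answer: -54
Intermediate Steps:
o(S) = 1 (o(S) = (2*S)/((2*S)) = (2*S)*(1/(2*S)) = 1)
(18*(-3))*o(5) = (18*(-3))*1 = -54*1 = -54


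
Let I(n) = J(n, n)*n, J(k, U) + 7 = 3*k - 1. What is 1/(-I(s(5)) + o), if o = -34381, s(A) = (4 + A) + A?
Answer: -1/34857 ≈ -2.8689e-5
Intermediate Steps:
J(k, U) = -8 + 3*k (J(k, U) = -7 + (3*k - 1) = -7 + (-1 + 3*k) = -8 + 3*k)
s(A) = 4 + 2*A
I(n) = n*(-8 + 3*n) (I(n) = (-8 + 3*n)*n = n*(-8 + 3*n))
1/(-I(s(5)) + o) = 1/(-(4 + 2*5)*(-8 + 3*(4 + 2*5)) - 34381) = 1/(-(4 + 10)*(-8 + 3*(4 + 10)) - 34381) = 1/(-14*(-8 + 3*14) - 34381) = 1/(-14*(-8 + 42) - 34381) = 1/(-14*34 - 34381) = 1/(-1*476 - 34381) = 1/(-476 - 34381) = 1/(-34857) = -1/34857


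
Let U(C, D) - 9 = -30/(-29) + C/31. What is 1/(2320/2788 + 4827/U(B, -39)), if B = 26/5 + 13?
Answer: 33277568/15150754925 ≈ 0.0021964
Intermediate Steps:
B = 91/5 (B = 26*(⅕) + 13 = 26/5 + 13 = 91/5 ≈ 18.200)
U(C, D) = 291/29 + C/31 (U(C, D) = 9 + (-30/(-29) + C/31) = 9 + (-30*(-1/29) + C*(1/31)) = 9 + (30/29 + C/31) = 291/29 + C/31)
1/(2320/2788 + 4827/U(B, -39)) = 1/(2320/2788 + 4827/(291/29 + (1/31)*(91/5))) = 1/(2320*(1/2788) + 4827/(291/29 + 91/155)) = 1/(580/697 + 4827/(47744/4495)) = 1/(580/697 + 4827*(4495/47744)) = 1/(580/697 + 21697365/47744) = 1/(15150754925/33277568) = 33277568/15150754925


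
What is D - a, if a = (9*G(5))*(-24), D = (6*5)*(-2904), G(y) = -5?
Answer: -88200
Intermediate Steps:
D = -87120 (D = 30*(-2904) = -87120)
a = 1080 (a = (9*(-5))*(-24) = -45*(-24) = 1080)
D - a = -87120 - 1*1080 = -87120 - 1080 = -88200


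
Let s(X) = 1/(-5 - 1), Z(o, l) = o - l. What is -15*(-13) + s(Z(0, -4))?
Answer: 1169/6 ≈ 194.83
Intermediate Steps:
s(X) = -⅙ (s(X) = 1/(-6) = -⅙)
-15*(-13) + s(Z(0, -4)) = -15*(-13) - ⅙ = 195 - ⅙ = 1169/6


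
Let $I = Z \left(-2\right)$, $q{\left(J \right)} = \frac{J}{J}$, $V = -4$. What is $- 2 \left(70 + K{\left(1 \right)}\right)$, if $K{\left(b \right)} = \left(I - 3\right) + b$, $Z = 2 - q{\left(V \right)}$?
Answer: $-132$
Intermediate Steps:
$q{\left(J \right)} = 1$
$Z = 1$ ($Z = 2 - 1 = 1$)
$I = -2$ ($I = 1 \left(-2\right) = -2$)
$K{\left(b \right)} = -5 + b$ ($K{\left(b \right)} = \left(-2 - 3\right) + b = -5 + b$)
$- 2 \left(70 + K{\left(1 \right)}\right) = - 2 \left(70 + \left(-5 + 1\right)\right) = - 2 \left(70 - 4\right) = \left(-2\right) 66 = -132$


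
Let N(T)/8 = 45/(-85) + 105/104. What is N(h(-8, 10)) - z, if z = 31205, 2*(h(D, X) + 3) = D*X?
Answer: -6895456/221 ≈ -31201.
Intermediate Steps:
h(D, X) = -3 + D*X/2 (h(D, X) = -3 + (D*X)/2 = -3 + D*X/2)
N(T) = 849/221 (N(T) = 8*(45/(-85) + 105/104) = 8*(45*(-1/85) + 105*(1/104)) = 8*(-9/17 + 105/104) = 8*(849/1768) = 849/221)
N(h(-8, 10)) - z = 849/221 - 1*31205 = 849/221 - 31205 = -6895456/221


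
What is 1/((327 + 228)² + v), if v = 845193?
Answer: 1/1153218 ≈ 8.6714e-7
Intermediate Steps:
1/((327 + 228)² + v) = 1/((327 + 228)² + 845193) = 1/(555² + 845193) = 1/(308025 + 845193) = 1/1153218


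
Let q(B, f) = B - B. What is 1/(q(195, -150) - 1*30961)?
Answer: -1/30961 ≈ -3.2299e-5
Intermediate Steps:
q(B, f) = 0
1/(q(195, -150) - 1*30961) = 1/(0 - 1*30961) = 1/(0 - 30961) = 1/(-30961) = -1/30961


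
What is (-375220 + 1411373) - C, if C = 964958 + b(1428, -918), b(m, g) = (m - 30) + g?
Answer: 70715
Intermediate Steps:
b(m, g) = -30 + g + m (b(m, g) = (-30 + m) + g = -30 + g + m)
C = 965438 (C = 964958 + (-30 - 918 + 1428) = 964958 + 480 = 965438)
(-375220 + 1411373) - C = (-375220 + 1411373) - 1*965438 = 1036153 - 965438 = 70715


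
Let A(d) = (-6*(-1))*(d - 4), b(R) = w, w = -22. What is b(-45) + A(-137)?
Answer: -868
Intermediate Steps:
b(R) = -22
A(d) = -24 + 6*d (A(d) = 6*(-4 + d) = -24 + 6*d)
b(-45) + A(-137) = -22 + (-24 + 6*(-137)) = -22 + (-24 - 822) = -22 - 846 = -868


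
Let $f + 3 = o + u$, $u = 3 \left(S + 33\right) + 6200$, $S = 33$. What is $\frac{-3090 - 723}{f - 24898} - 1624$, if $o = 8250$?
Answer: $- \frac{16647059}{10253} \approx -1623.6$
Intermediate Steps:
$u = 6398$ ($u = 3 \left(33 + 33\right) + 6200 = 3 \cdot 66 + 6200 = 198 + 6200 = 6398$)
$f = 14645$ ($f = -3 + \left(8250 + 6398\right) = -3 + 14648 = 14645$)
$\frac{-3090 - 723}{f - 24898} - 1624 = \frac{-3090 - 723}{14645 - 24898} - 1624 = - \frac{3813}{-10253} + \left(\left(-5971 - 10299\right) + 14646\right) = \left(-3813\right) \left(- \frac{1}{10253}\right) + \left(-16270 + 14646\right) = \frac{3813}{10253} - 1624 = - \frac{16647059}{10253}$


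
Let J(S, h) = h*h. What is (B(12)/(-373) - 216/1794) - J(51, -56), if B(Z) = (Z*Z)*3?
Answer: -349891268/111527 ≈ -3137.3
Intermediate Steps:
J(S, h) = h²
B(Z) = 3*Z² (B(Z) = Z²*3 = 3*Z²)
(B(12)/(-373) - 216/1794) - J(51, -56) = ((3*12²)/(-373) - 216/1794) - 1*(-56)² = ((3*144)*(-1/373) - 216*1/1794) - 1*3136 = (432*(-1/373) - 36/299) - 3136 = (-432/373 - 36/299) - 3136 = -142596/111527 - 3136 = -349891268/111527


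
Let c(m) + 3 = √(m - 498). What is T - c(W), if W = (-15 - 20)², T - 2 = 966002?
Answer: 966007 - √727 ≈ 9.6598e+5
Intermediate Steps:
T = 966004 (T = 2 + 966002 = 966004)
W = 1225 (W = (-35)² = 1225)
c(m) = -3 + √(-498 + m) (c(m) = -3 + √(m - 498) = -3 + √(-498 + m))
T - c(W) = 966004 - (-3 + √(-498 + 1225)) = 966004 - (-3 + √727) = 966004 + (3 - √727) = 966007 - √727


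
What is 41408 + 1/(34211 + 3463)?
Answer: 1560004993/37674 ≈ 41408.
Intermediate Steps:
41408 + 1/(34211 + 3463) = 41408 + 1/37674 = 1560004993/37674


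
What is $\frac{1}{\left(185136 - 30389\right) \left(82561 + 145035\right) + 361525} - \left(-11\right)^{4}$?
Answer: $- \frac{515658358709416}{35220159737} \approx -14641.0$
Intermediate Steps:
$\frac{1}{\left(185136 - 30389\right) \left(82561 + 145035\right) + 361525} - \left(-11\right)^{4} = \frac{1}{154747 \cdot 227596 + 361525} - 14641 = \frac{1}{35219798212 + 361525} - 14641 = \frac{1}{35220159737} - 14641 = - \frac{515658358709416}{35220159737}$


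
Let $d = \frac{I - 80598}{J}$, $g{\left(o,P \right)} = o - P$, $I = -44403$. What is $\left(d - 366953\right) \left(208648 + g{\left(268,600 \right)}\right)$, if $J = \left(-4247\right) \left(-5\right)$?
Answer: $- \frac{1623275756386096}{21235} \approx -7.6443 \cdot 10^{10}$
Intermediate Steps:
$J = 21235$
$d = - \frac{125001}{21235}$ ($d = \frac{-44403 - 80598}{21235} = \left(-44403 - 80598\right) \frac{1}{21235} = \left(-125001\right) \frac{1}{21235} = - \frac{125001}{21235} \approx -5.8866$)
$\left(d - 366953\right) \left(208648 + g{\left(268,600 \right)}\right) = \left(- \frac{125001}{21235} - 366953\right) \left(208648 + \left(268 - 600\right)\right) = - \frac{7792371956 \left(208648 + \left(268 - 600\right)\right)}{21235} = - \frac{7792371956 \left(208648 - 332\right)}{21235} = \left(- \frac{7792371956}{21235}\right) 208316 = - \frac{1623275756386096}{21235}$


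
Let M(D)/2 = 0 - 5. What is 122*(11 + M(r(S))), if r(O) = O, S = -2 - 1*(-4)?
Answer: 122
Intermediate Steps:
S = 2 (S = -2 + 4 = 2)
M(D) = -10 (M(D) = 2*(0 - 5) = 2*(-5) = -10)
122*(11 + M(r(S))) = 122*(11 - 10) = 122*1 = 122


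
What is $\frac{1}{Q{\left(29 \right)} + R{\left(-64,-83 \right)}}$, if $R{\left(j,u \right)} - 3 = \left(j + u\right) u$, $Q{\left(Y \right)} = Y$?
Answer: $\frac{1}{12233} \approx 8.1746 \cdot 10^{-5}$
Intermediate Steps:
$R{\left(j,u \right)} = 3 + u \left(j + u\right)$ ($R{\left(j,u \right)} = 3 + \left(j + u\right) u = 3 + u \left(j + u\right)$)
$\frac{1}{Q{\left(29 \right)} + R{\left(-64,-83 \right)}} = \frac{1}{29 + \left(3 + \left(-83\right)^{2} - -5312\right)} = \frac{1}{29 + \left(3 + 6889 + 5312\right)} = \frac{1}{29 + 12204} = \frac{1}{12233}$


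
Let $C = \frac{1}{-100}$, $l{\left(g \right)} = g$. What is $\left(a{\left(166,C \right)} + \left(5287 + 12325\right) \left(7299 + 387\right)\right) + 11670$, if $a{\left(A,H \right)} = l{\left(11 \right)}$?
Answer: $135377513$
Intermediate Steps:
$C = - \frac{1}{100} \approx -0.01$
$a{\left(A,H \right)} = 11$
$\left(a{\left(166,C \right)} + \left(5287 + 12325\right) \left(7299 + 387\right)\right) + 11670 = \left(11 + \left(5287 + 12325\right) \left(7299 + 387\right)\right) + 11670 = \left(11 + 17612 \cdot 7686\right) + 11670 = \left(11 + 135365832\right) + 11670 = 135365843 + 11670 = 135377513$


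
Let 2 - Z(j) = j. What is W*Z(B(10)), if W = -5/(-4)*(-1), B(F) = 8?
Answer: 15/2 ≈ 7.5000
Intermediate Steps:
Z(j) = 2 - j
W = -5/4 (W = -5*(-1/4)*(-1) = (5/4)*(-1) = -5/4 ≈ -1.2500)
W*Z(B(10)) = -5*(2 - 1*8)/4 = -5*(2 - 8)/4 = -5/4*(-6) = 15/2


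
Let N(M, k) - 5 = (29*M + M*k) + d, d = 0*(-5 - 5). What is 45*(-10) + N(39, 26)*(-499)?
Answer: -1073300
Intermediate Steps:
d = 0 (d = 0*(-10) = 0)
N(M, k) = 5 + 29*M + M*k (N(M, k) = 5 + ((29*M + M*k) + 0) = 5 + (29*M + M*k) = 5 + 29*M + M*k)
45*(-10) + N(39, 26)*(-499) = 45*(-10) + (5 + 29*39 + 39*26)*(-499) = -450 + (5 + 1131 + 1014)*(-499) = -450 + 2150*(-499) = -450 - 1072850 = -1073300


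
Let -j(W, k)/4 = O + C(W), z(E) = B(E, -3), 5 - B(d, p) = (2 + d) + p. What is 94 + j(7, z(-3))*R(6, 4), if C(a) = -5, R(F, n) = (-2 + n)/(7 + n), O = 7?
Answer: 1018/11 ≈ 92.545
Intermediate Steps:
B(d, p) = 3 - d - p (B(d, p) = 5 - ((2 + d) + p) = 5 - (2 + d + p) = 5 + (-2 - d - p) = 3 - d - p)
z(E) = 6 - E (z(E) = 3 - E - 1*(-3) = 3 - E + 3 = 6 - E)
R(F, n) = (-2 + n)/(7 + n)
j(W, k) = -8 (j(W, k) = -4*(7 - 5) = -4*2 = -8)
94 + j(7, z(-3))*R(6, 4) = 94 - 8*(-2 + 4)/(7 + 4) = 94 - 8*2/11 = 94 - 16/11 = 1018/11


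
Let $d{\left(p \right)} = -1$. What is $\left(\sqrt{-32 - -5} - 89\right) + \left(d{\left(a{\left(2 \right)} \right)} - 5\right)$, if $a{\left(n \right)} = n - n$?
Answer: $-95 + 3 i \sqrt{3} \approx -95.0 + 5.1962 i$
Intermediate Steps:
$a{\left(n \right)} = 0$
$\left(\sqrt{-32 - -5} - 89\right) + \left(d{\left(a{\left(2 \right)} \right)} - 5\right) = \left(\sqrt{-32 - -5} - 89\right) - 6 = \left(\sqrt{-32 + \left(-29 + 34\right)} - 89\right) - 6 = \left(\sqrt{-32 + 5} - 89\right) - 6 = \left(\sqrt{-27} - 89\right) - 6 = \left(3 i \sqrt{3} - 89\right) - 6 = \left(-89 + 3 i \sqrt{3}\right) - 6 = -95 + 3 i \sqrt{3}$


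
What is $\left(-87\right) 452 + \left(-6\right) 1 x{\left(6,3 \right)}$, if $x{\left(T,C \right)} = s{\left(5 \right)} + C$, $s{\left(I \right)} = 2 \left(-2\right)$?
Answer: $-39318$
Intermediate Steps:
$s{\left(I \right)} = -4$
$x{\left(T,C \right)} = -4 + C$
$\left(-87\right) 452 + \left(-6\right) 1 x{\left(6,3 \right)} = \left(-87\right) 452 + \left(-6\right) 1 \left(-4 + 3\right) = -39324 - -6 = -39324 + 6 = -39318$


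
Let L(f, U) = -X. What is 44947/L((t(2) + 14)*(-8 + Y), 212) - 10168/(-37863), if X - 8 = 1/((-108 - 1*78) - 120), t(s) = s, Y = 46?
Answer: -520734566770/92650761 ≈ -5620.4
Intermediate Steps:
X = 2447/306 (X = 8 + 1/((-108 - 1*78) - 120) = 8 + 1/((-108 - 78) - 120) = 8 + 1/(-186 - 120) = 8 + 1/(-306) = 8 - 1/306 = 2447/306 ≈ 7.9967)
L(f, U) = -2447/306 (L(f, U) = -1*2447/306 = -2447/306)
44947/L((t(2) + 14)*(-8 + Y), 212) - 10168/(-37863) = 44947/(-2447/306) - 10168/(-37863) = 44947*(-306/2447) - 10168*(-1/37863) = -13753782/2447 + 10168/37863 = -520734566770/92650761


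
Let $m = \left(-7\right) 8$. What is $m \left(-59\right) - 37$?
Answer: $3267$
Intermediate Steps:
$m = -56$
$m \left(-59\right) - 37 = \left(-56\right) \left(-59\right) - 37 = 3304 - 37 = 3267$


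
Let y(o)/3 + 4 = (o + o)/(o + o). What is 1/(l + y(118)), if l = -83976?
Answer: -1/83985 ≈ -1.1907e-5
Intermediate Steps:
y(o) = -9 (y(o) = -12 + 3*((o + o)/(o + o)) = -12 + 3*((2*o)/((2*o))) = -12 + 3*((2*o)*(1/(2*o))) = -12 + 3*1 = -12 + 3 = -9)
1/(l + y(118)) = 1/(-83976 - 9) = 1/(-83985) = -1/83985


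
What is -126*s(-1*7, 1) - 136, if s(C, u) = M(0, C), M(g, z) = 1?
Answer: -262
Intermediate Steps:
s(C, u) = 1
-126*s(-1*7, 1) - 136 = -126*1 - 136 = -126 - 136 = -262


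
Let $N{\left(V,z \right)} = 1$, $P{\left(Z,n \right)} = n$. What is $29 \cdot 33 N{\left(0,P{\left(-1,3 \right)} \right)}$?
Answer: $957$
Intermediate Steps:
$29 \cdot 33 N{\left(0,P{\left(-1,3 \right)} \right)} = 29 \cdot 33 \cdot 1 = 957 \cdot 1 = 957$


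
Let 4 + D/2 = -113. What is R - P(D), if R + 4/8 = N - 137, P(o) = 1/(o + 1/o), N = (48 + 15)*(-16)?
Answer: -125447819/109514 ≈ -1145.5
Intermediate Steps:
D = -234 (D = -8 + 2*(-113) = -8 - 226 = -234)
N = -1008 (N = 63*(-16) = -1008)
R = -2291/2 (R = -½ + (-1008 - 137) = -½ - 1145 = -2291/2 ≈ -1145.5)
R - P(D) = -2291/2 - (-234)/(1 + (-234)²) = -2291/2 - (-234)/(1 + 54756) = -2291/2 - (-234)/54757 = -2291/2 - 1*(-234/54757) = -2291/2 + 234/54757 = -125447819/109514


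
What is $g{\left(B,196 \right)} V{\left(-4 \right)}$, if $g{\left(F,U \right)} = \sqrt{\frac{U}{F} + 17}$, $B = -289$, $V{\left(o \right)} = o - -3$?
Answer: $- \frac{\sqrt{4717}}{17} \approx -4.04$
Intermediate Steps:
$V{\left(o \right)} = 3 + o$ ($V{\left(o \right)} = o + 3 = 3 + o$)
$g{\left(F,U \right)} = \sqrt{17 + \frac{U}{F}}$
$g{\left(B,196 \right)} V{\left(-4 \right)} = \sqrt{17 + \frac{196}{-289}} \left(3 - 4\right) = \sqrt{17 + 196 \left(- \frac{1}{289}\right)} \left(-1\right) = \sqrt{17 - \frac{196}{289}} \left(-1\right) = \sqrt{\frac{4717}{289}} \left(-1\right) = \frac{\sqrt{4717}}{17} \left(-1\right) = - \frac{\sqrt{4717}}{17}$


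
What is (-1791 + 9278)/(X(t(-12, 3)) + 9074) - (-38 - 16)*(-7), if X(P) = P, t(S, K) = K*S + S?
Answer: -3404341/9026 ≈ -377.17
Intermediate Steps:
t(S, K) = S + K*S
(-1791 + 9278)/(X(t(-12, 3)) + 9074) - (-38 - 16)*(-7) = (-1791 + 9278)/(-12*(1 + 3) + 9074) - (-38 - 16)*(-7) = 7487/(-12*4 + 9074) - (-54)*(-7) = 7487/(-48 + 9074) - 1*378 = 7487/9026 - 378 = -3404341/9026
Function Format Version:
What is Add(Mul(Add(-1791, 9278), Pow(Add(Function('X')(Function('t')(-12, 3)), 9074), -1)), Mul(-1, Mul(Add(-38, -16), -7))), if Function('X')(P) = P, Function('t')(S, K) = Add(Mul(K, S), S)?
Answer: Rational(-3404341, 9026) ≈ -377.17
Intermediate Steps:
Function('t')(S, K) = Add(S, Mul(K, S))
Add(Mul(Add(-1791, 9278), Pow(Add(Function('X')(Function('t')(-12, 3)), 9074), -1)), Mul(-1, Mul(Add(-38, -16), -7))) = Add(Mul(Add(-1791, 9278), Pow(Add(Mul(-12, Add(1, 3)), 9074), -1)), Mul(-1, Mul(Add(-38, -16), -7))) = Add(Mul(7487, Pow(Add(Mul(-12, 4), 9074), -1)), Mul(-1, Mul(-54, -7))) = Add(Mul(7487, Pow(Add(-48, 9074), -1)), Mul(-1, 378)) = Add(Mul(7487, Pow(9026, -1)), -378) = Add(Mul(7487, Rational(1, 9026)), -378) = Add(Rational(7487, 9026), -378) = Rational(-3404341, 9026)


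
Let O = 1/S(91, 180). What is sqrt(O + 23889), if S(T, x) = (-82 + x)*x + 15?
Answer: 2*sqrt(1861544506470)/17655 ≈ 154.56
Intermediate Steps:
S(T, x) = 15 + x*(-82 + x) (S(T, x) = x*(-82 + x) + 15 = 15 + x*(-82 + x))
O = 1/17655 (O = 1/(15 + 180**2 - 82*180) = 1/(15 + 32400 - 14760) = 1/17655 ≈ 5.6641e-5)
sqrt(O + 23889) = sqrt(1/17655 + 23889) = sqrt(421760296/17655) = 2*sqrt(1861544506470)/17655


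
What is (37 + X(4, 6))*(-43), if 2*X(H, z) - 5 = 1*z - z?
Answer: -3397/2 ≈ -1698.5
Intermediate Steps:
X(H, z) = 5/2 (X(H, z) = 5/2 + (1*z - z)/2 = 5/2 + (z - z)/2 = 5/2 + (1/2)*0 = 5/2 + 0 = 5/2)
(37 + X(4, 6))*(-43) = (37 + 5/2)*(-43) = (79/2)*(-43) = -3397/2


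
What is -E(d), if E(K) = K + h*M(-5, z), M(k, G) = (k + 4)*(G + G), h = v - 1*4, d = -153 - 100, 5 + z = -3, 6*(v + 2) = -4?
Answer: 1079/3 ≈ 359.67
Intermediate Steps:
v = -8/3 (v = -2 + (⅙)*(-4) = -2 - ⅔ = -8/3 ≈ -2.6667)
z = -8 (z = -5 - 3 = -8)
d = -253
h = -20/3 (h = -8/3 - 1*4 = -8/3 - 4 = -20/3 ≈ -6.6667)
M(k, G) = 2*G*(4 + k) (M(k, G) = (4 + k)*(2*G) = 2*G*(4 + k))
E(K) = -320/3 + K (E(K) = K - 40*(-8)*(4 - 5)/3 = K - 40*(-8)*(-1)/3 = K - 20/3*16 = K - 320/3 = -320/3 + K)
-E(d) = -(-320/3 - 253) = -1*(-1079/3) = 1079/3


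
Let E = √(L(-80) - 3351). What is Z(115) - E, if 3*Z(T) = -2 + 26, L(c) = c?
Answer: 8 - I*√3431 ≈ 8.0 - 58.575*I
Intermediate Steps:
Z(T) = 8 (Z(T) = (-2 + 26)/3 = (⅓)*24 = 8)
E = I*√3431 (E = √(-80 - 3351) = √(-3431) = I*√3431 ≈ 58.575*I)
Z(115) - E = 8 - I*√3431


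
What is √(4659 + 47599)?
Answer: √52258 ≈ 228.60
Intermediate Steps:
√(4659 + 47599) = √52258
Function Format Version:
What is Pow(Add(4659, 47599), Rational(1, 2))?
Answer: Pow(52258, Rational(1, 2)) ≈ 228.60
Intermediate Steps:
Pow(Add(4659, 47599), Rational(1, 2)) = Pow(52258, Rational(1, 2))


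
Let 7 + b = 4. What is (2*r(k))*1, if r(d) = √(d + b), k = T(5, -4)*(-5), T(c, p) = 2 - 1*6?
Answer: 2*√17 ≈ 8.2462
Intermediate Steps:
T(c, p) = -4 (T(c, p) = 2 - 6 = -4)
b = -3 (b = -7 + 4 = -3)
k = 20 (k = -4*(-5) = 20)
r(d) = √(-3 + d) (r(d) = √(d - 3) = √(-3 + d))
(2*r(k))*1 = (2*√(-3 + 20))*1 = (2*√17)*1 = 2*√17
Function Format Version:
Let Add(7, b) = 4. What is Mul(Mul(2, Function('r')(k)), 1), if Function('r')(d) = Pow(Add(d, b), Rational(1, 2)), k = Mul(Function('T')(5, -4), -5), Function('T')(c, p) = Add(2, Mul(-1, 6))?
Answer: Mul(2, Pow(17, Rational(1, 2))) ≈ 8.2462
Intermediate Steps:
Function('T')(c, p) = -4 (Function('T')(c, p) = Add(2, -6) = -4)
b = -3 (b = Add(-7, 4) = -3)
k = 20 (k = Mul(-4, -5) = 20)
Function('r')(d) = Pow(Add(-3, d), Rational(1, 2)) (Function('r')(d) = Pow(Add(d, -3), Rational(1, 2)) = Pow(Add(-3, d), Rational(1, 2)))
Mul(Mul(2, Function('r')(k)), 1) = Mul(Mul(2, Pow(Add(-3, 20), Rational(1, 2))), 1) = Mul(Mul(2, Pow(17, Rational(1, 2))), 1) = Mul(2, Pow(17, Rational(1, 2)))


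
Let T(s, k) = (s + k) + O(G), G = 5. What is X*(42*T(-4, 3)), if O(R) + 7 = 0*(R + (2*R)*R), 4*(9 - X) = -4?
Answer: -3360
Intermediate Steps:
X = 10 (X = 9 - 1/4*(-4) = 9 + 1 = 10)
O(R) = -7 (O(R) = -7 + 0*(R + (2*R)*R) = -7 + 0*(R + 2*R**2) = -7 + 0 = -7)
T(s, k) = -7 + k + s (T(s, k) = (s + k) - 7 = (k + s) - 7 = -7 + k + s)
X*(42*T(-4, 3)) = 10*(42*(-7 + 3 - 4)) = 10*(42*(-8)) = 10*(-336) = -3360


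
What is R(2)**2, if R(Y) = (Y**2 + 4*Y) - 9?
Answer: 9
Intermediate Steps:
R(Y) = -9 + Y**2 + 4*Y
R(2)**2 = (-9 + 2**2 + 4*2)**2 = (-9 + 4 + 8)**2 = 3**2 = 9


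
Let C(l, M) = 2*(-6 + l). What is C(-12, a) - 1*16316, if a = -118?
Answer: -16352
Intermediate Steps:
C(l, M) = -12 + 2*l
C(-12, a) - 1*16316 = (-12 + 2*(-12)) - 1*16316 = (-12 - 24) - 16316 = -36 - 16316 = -16352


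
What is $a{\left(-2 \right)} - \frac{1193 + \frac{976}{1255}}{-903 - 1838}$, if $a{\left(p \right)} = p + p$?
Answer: $- \frac{12261629}{3439955} \approx -3.5645$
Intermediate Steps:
$a{\left(p \right)} = 2 p$
$a{\left(-2 \right)} - \frac{1193 + \frac{976}{1255}}{-903 - 1838} = 2 \left(-2\right) - \frac{1193 + \frac{976}{1255}}{-903 - 1838} = -4 - \frac{1193 + 976 \cdot \frac{1}{1255}}{-2741} = -4 - \left(1193 + \frac{976}{1255}\right) \left(- \frac{1}{2741}\right) = -4 - \frac{1498191}{1255} \left(- \frac{1}{2741}\right) = -4 - - \frac{1498191}{3439955} = -4 + \frac{1498191}{3439955} = - \frac{12261629}{3439955}$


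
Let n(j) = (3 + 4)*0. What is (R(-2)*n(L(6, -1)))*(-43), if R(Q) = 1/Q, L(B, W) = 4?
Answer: 0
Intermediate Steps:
n(j) = 0 (n(j) = 7*0 = 0)
R(Q) = 1/Q
(R(-2)*n(L(6, -1)))*(-43) = (0/(-2))*(-43) = -½*0*(-43) = 0*(-43) = 0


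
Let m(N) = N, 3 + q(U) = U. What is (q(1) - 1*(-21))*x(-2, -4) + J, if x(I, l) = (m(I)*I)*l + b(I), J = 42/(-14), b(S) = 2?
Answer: -269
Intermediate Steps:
q(U) = -3 + U
J = -3 (J = 42*(-1/14) = -3)
x(I, l) = 2 + l*I² (x(I, l) = (I*I)*l + 2 = I²*l + 2 = l*I² + 2 = 2 + l*I²)
(q(1) - 1*(-21))*x(-2, -4) + J = ((-3 + 1) - 1*(-21))*(2 - 4*(-2)²) - 3 = (-2 + 21)*(2 - 4*4) - 3 = 19*(2 - 16) - 3 = 19*(-14) - 3 = -266 - 3 = -269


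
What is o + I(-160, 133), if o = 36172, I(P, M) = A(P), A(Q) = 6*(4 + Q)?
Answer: 35236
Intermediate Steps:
A(Q) = 24 + 6*Q
I(P, M) = 24 + 6*P
o + I(-160, 133) = 36172 + (24 + 6*(-160)) = 36172 + (24 - 960) = 36172 - 936 = 35236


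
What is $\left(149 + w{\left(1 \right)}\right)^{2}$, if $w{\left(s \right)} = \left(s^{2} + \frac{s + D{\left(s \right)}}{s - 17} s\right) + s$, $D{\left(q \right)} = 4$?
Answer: $\frac{5812921}{256} \approx 22707.0$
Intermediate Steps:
$w{\left(s \right)} = s + s^{2} + \frac{s \left(4 + s\right)}{-17 + s}$ ($w{\left(s \right)} = \left(s^{2} + \frac{s + 4}{s - 17} s\right) + s = \left(s^{2} + \frac{4 + s}{-17 + s} s\right) + s = \left(s^{2} + \frac{s \left(4 + s\right)}{-17 + s}\right) + s = s + s^{2} + \frac{s \left(4 + s\right)}{-17 + s}$)
$\left(149 + w{\left(1 \right)}\right)^{2} = \left(149 + 1 \frac{1}{-17 + 1} \left(-13 + 1^{2} - 15\right)\right)^{2} = \left(149 + 1 \frac{1}{-16} \left(-13 + 1 - 15\right)\right)^{2} = \left(149 + 1 \left(- \frac{1}{16}\right) \left(-27\right)\right)^{2} = \left(149 + \frac{27}{16}\right)^{2} = \left(\frac{2411}{16}\right)^{2} = \frac{5812921}{256}$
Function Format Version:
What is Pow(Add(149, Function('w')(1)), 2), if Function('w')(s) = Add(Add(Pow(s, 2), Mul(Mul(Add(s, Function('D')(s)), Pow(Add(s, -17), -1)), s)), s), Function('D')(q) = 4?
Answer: Rational(5812921, 256) ≈ 22707.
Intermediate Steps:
Function('w')(s) = Add(s, Pow(s, 2), Mul(s, Pow(Add(-17, s), -1), Add(4, s))) (Function('w')(s) = Add(Add(Pow(s, 2), Mul(Mul(Add(s, 4), Pow(Add(s, -17), -1)), s)), s) = Add(Add(Pow(s, 2), Mul(Mul(Add(4, s), Pow(Add(-17, s), -1)), s)), s) = Add(Add(Pow(s, 2), Mul(Mul(Pow(Add(-17, s), -1), Add(4, s)), s)), s) = Add(Add(Pow(s, 2), Mul(s, Pow(Add(-17, s), -1), Add(4, s))), s) = Add(s, Pow(s, 2), Mul(s, Pow(Add(-17, s), -1), Add(4, s))))
Pow(Add(149, Function('w')(1)), 2) = Pow(Add(149, Mul(1, Pow(Add(-17, 1), -1), Add(-13, Pow(1, 2), Mul(-15, 1)))), 2) = Pow(Add(149, Mul(1, Pow(-16, -1), Add(-13, 1, -15))), 2) = Pow(Add(149, Mul(1, Rational(-1, 16), -27)), 2) = Pow(Add(149, Rational(27, 16)), 2) = Pow(Rational(2411, 16), 2) = Rational(5812921, 256)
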